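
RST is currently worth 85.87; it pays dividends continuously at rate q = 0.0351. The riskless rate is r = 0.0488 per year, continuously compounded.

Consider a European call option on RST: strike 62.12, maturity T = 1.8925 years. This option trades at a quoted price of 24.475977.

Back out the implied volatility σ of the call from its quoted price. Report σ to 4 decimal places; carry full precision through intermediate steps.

sigma = 0.1919

At σ = 0.1919 the Black–Scholes value reproduces the quote:
σ√T = 0.1919·√1.8925 = 0.263993
d₁ = (ln(S/K) + (r−q+σ²/2)T) / (σ√T) = (ln(85.87/62.12) + (0.0488−0.0351+0.1919²/2)·1.8925) / 0.263993 = (0.323767 + 0.060773) / 0.263993 = 1.456628
d₂ = d₁ − σ√T = 1.456628 − 0.263993 = 1.192635
e^{−rT} = 0.911782
e^{−qT} = 0.935731
N(d₁) = 0.927390,  N(d₂) = 0.883494
V = S·e^{−qT}·N(d₁) − K·e^{−rT}·N(d₂) = 74.516990 − 50.041013 = 24.475977 (matching the quote); vega is positive throughout, so no other σ reproduces this price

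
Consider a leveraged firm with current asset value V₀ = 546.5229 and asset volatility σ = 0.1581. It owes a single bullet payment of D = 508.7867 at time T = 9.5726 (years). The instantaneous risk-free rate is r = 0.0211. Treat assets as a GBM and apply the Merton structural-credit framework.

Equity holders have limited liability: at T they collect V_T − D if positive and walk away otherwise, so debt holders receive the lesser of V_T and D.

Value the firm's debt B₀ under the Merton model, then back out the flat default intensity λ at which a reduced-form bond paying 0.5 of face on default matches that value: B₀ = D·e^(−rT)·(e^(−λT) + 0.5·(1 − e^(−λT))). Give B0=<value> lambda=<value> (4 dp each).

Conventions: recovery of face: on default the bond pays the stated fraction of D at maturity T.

Work the structural quantities from V₀ = 546.5229 against face 508.7867:
d₁ = [ln(V₀/D) + (r + σ²/2)T] / (σ√T)
   = [ln(546.5229/508.7867) + (0.0211 + 0.5·0.1581²)·9.5726] / (0.1581·√9.5726)
   = [0.071547 + 0.321618] / 0.489155 = 0.803764
d₂ = d₁ − σ√T = 0.803764 − 0.489155 = 0.314609
N(d₁) = 0.789233,  N(d₂) = 0.623471,  e^(−rT) = 0.817110
E₀ = V₀·N(d₁) − D·e^(−rT)·N(d₂)
   = 546.5229·0.789233 − 508.7867·0.817110·0.623471 = 172.135825
B₀ = V₀ − E₀ = 546.5229 − 172.135825 = 374.387075
e^(−λT) = (B₀·e^(rT)/D − 0.5)/(1 − 0.5) = (374.3871·1.223826/508.7867 − 0.5)/0.5 = 0.80108716
λ = −ln(0.80108716)/9.5726 = 0.023169

B0=374.3871 lambda=0.0232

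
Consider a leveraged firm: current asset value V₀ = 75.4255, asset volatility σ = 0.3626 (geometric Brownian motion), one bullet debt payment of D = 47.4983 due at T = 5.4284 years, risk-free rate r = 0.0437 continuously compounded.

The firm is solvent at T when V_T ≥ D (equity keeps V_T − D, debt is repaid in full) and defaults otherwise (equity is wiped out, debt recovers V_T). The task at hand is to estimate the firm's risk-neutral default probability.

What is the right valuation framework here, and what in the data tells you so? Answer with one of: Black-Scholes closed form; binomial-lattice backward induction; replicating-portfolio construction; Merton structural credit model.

framework: Merton structural credit model

Key observation: with the firm-asset dynamics (V₀ = 75.4255) and a single zero-coupon liability of face 47.4983 given, debt value, spread, and default probability all derive from the option view of the balance sheet.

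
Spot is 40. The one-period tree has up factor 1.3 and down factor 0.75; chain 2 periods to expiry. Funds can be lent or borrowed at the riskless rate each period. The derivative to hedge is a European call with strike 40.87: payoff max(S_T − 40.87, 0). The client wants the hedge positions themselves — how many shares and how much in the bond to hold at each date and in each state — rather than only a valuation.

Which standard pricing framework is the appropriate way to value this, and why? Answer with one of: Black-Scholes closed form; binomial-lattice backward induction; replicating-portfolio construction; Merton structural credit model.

framework: replicating-portfolio construction

Key observation: the deliverable is the dynamic trading strategy on the 2-step tree (spot 40, moves 1.3 and 0.75), so the valuation must go through the node-by-node replicating-portfolio solve.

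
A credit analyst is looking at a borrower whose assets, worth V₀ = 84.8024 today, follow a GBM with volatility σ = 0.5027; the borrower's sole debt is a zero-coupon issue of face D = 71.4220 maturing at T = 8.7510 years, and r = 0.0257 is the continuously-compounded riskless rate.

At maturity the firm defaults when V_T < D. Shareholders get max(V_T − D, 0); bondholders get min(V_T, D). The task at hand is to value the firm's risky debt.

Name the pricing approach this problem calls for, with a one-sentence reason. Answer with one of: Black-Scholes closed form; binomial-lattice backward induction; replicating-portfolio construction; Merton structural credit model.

framework: Merton structural credit model

Key observation: a levered firm with one bullet debt due at 8.7510 years is the canonical structural-credit setup: equity is a call on the firm's assets struck at the face value.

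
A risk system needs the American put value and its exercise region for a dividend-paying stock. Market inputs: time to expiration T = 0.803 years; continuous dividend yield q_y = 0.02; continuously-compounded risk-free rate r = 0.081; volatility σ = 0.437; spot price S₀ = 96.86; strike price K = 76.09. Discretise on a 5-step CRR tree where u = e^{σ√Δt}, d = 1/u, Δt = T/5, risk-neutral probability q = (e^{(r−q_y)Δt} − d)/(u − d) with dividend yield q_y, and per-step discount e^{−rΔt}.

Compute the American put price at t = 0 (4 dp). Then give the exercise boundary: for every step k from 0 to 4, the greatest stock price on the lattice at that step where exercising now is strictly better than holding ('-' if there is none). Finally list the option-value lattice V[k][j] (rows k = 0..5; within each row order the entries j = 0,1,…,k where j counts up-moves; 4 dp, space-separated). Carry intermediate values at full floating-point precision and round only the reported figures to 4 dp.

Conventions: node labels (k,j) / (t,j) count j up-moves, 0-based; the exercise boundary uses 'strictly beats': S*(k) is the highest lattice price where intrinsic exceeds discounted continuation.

price = 4.2966
boundary = - - - - 48.0747
tree:
4.2966
7.2542 1.2632
11.9203 2.4816 0.0000
18.8391 4.8751 0.0000 0.0000
28.0153 9.5770 0.0000 0.0000 0.0000
35.7385 18.8138 0.0000 0.0000 0.0000 0.0000

Δt=0.16060  u=1.19140  d=0.83935  q=0.48429  discount=0.98708
step 5 (expiry): payoffs max(K−S,0) = 35.7385 18.8138 0.0000 0.0000 0.0000 0.0000
step 4: (k=4,j=0): S=48.0747, K−S=28.0153, hold=27.1860 ⇒ V=28.0153 exercise | (k=4,j=1): S=68.2387, K−S=7.8513, hold=9.5770 ⇒ V=9.5770 continue | (k=4,j=2): S=96.8600, K−S=0.0000, hold=0.0000 ⇒ V=0.0000 continue | (k=4,j=3): S=137.4859, K−S=0.0000, hold=0.0000 ⇒ V=0.0000 continue | (k=4,j=4): S=195.1515, K−S=0.0000, hold=0.0000 ⇒ V=0.0000 continue  boundary S*=48.0747
step 3: (k=3,j=0): S=57.2762, K−S=18.8138, hold=18.8391 ⇒ V=18.8391 continue | (k=3,j=1): S=81.2994, K−S=0.0000, hold=4.8751 ⇒ V=4.8751 continue | (k=3,j=2): S=115.3988, K−S=0.0000, hold=0.0000 ⇒ V=0.0000 continue | (k=3,j=3): S=163.8005, K−S=0.0000, hold=0.0000 ⇒ V=0.0000 continue  boundary S*=-
step 2: (k=2,j=0): S=68.2387, K−S=7.8513, hold=11.9203 ⇒ V=11.9203 continue | (k=2,j=1): S=96.8600, K−S=0.0000, hold=2.4816 ⇒ V=2.4816 continue | (k=2,j=2): S=137.4859, K−S=0.0000, hold=0.0000 ⇒ V=0.0000 continue  boundary S*=-
step 1: (k=1,j=0): S=81.2994, K−S=0.0000, hold=7.2542 ⇒ V=7.2542 continue | (k=1,j=1): S=115.3988, K−S=0.0000, hold=1.2632 ⇒ V=1.2632 continue  boundary S*=-
step 0: (k=0,j=0): S=96.8600, K−S=0.0000, hold=4.2966 ⇒ V=4.2966 continue  boundary S*=-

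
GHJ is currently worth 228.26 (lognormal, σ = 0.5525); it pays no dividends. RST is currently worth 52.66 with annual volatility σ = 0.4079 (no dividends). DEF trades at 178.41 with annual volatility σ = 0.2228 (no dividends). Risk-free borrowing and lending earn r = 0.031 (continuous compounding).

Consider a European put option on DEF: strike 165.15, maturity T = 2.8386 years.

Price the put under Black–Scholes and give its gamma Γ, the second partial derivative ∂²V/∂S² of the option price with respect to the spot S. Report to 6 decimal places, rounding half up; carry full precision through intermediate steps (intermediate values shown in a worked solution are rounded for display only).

price = 13.258662
Γ = 0.004891

σ√T = 0.2228·√2.8386 = 0.375377
d₁ = (ln(S/K) + (r+σ²/2)T) / (σ√T) = (ln(178.41/165.15) + (0.031+0.2228²/2)·2.8386) / 0.375377 = (0.077230 + 0.158450) / 0.375377 = 0.627851
d₂ = d₁ − σ√T = 0.627851 − 0.375377 = 0.252474
e^{−rT} = 0.915764
N(−d₁) = 0.265051,  N(−d₂) = 0.400337
Put price V = K·e^{−rT}·N(−d₂) − S·N(−d₁) = 60.546383 − 47.287721 = 13.258662
φ(d₁) = (1/√(2π))·e^{−d₁²/2} = 0.327575
Γ = φ(d₁) / (S·σ·√T) = 0.004891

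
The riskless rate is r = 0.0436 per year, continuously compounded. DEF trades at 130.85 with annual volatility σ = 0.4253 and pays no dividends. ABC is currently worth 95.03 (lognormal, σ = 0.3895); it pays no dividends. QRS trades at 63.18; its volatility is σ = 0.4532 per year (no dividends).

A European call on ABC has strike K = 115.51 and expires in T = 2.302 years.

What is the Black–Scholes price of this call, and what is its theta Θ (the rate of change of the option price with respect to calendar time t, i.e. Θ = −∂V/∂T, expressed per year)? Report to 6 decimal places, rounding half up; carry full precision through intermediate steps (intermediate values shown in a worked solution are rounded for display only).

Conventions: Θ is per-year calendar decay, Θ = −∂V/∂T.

price = 18.744451
Θ = -6.299057

σ√T = 0.3895·√2.302 = 0.590963
d₁ = (ln(S/K) + (r+σ²/2)T) / (σ√T) = (ln(95.03/115.51) + (0.0436+0.3895²/2)·2.302) / 0.590963 = (-0.195164 + 0.274986) / 0.590963 = 0.135070
d₂ = d₁ − σ√T = 0.135070 − 0.590963 = -0.455893
e^{−rT} = 0.904505
N(d₁) = 0.553722,  N(d₂) = 0.324233
Call price V = S·N(d₁) − K·e^{−rT}·N(d₂) = 52.620169 − 33.875718 = 18.744451
φ(d₁) = (1/√(2π))·e^{−d₁²/2} = 0.395320
Θ = −S·φ(d₁)·σ/(2√T) − r·K·e^{−rT}·N(d₂) = −4.822075 − 1.476981 = -6.299057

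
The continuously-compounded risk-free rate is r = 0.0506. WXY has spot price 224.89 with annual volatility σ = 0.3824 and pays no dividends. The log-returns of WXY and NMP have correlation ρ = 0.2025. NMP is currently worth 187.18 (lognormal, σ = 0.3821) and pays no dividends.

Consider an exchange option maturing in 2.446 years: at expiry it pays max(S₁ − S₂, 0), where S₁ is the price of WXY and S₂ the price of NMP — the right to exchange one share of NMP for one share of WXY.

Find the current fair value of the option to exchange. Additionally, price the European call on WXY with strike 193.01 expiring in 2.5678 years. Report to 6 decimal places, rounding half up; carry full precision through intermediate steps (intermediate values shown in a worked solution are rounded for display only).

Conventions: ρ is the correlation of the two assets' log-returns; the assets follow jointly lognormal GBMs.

σ_eff = √(σ₁² + σ₂² − 2ρσ₁σ₂) = √(0.3824² + 0.3821² − 2·0.2025·0.3824·0.3821) = 0.482756
d₁ = (ln(S₁/S₂) + (q₂ − q₁ + σ_eff²/2)T) / (σ_eff√T) = (ln(224.89/187.18) + (0.0 − 0.0 + 0.116527)·2.446) / 0.755016 = 0.620603
d₂ = d₁ − σ_eff√T = 0.620603 − 0.755016 = -0.134413
N(d₁) = 0.732570,  N(d₂) = 0.446538
V = S₁·e^{−q₁T}·N(d₁) − S₂·e^{−q₂T}·N(d₂) = 164.747575 − 83.582993 = 81.164582
[vanilla: WXY call K=193.01]
σ√T = 0.3824·√2.5678 = 0.612771
d₁ = (ln(S/K) + (r+σ²/2)T) / (σ√T) = (ln(224.89/193.01) + (0.0506+0.3824²/2)·2.5678) / 0.612771 = (0.152869 + 0.317675) / 0.612771 = 0.767896
d₂ = d₁ − σ√T = 0.767896 − 0.612771 = 0.155124
e^{−rT} = 0.878156
N(d₁) = 0.778725,  N(d₂) = 0.561638
price = S·N(d₁) − K·e^{−rT}·N(d₂) = 175.127555 − 95.193732 = 79.933823

exchange price = 81.164582
price(WXY call K=193.01) = 79.933823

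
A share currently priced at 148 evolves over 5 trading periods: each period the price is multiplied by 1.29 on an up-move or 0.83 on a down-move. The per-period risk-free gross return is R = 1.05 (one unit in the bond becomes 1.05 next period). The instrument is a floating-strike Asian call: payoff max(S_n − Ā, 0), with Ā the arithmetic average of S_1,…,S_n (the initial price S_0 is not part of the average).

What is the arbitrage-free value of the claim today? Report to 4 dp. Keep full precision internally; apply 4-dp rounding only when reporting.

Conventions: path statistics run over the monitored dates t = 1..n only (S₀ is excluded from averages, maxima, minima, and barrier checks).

Under the martingale measure an up-move has probability p* = 0.4783; value the claim as the probability-weighted average of per-path payoffs, discounted 5 periods at R = 1.05.
Enumerate all 2^5 = 32 price paths (U = up ×1.29, D = down ×0.83); each path with k up-moves has probability p*^k·(1−p*)^(5−k).
DDDDD: Ā=87.5916, payoff=0.0000, prob=0.038660
UDDDD: Ā=136.1363, payoff=0.0000, prob=0.035439
DUDDD: Ā=122.5203, payoff=0.0000, prob=0.035439
UUDDD: Ā=190.4231, payoff=0.0000, prob=0.032486
DDUDD: Ā=111.2190, payoff=0.0000, prob=0.035439
UDUDD: Ā=172.8584, payoff=0.0000, prob=0.032486
DUUDD: Ā=159.2424, payoff=0.0000, prob=0.032486
UUUDD: Ā=247.4973, payoff=0.0000, prob=0.029778
DDDUD: Ā=101.8389, payoff=0.0000, prob=0.035439
UDDUD: Ā=158.2798, payoff=0.0000, prob=0.032486
DUDUD: Ā=144.6638, payoff=0.0000, prob=0.032486
UUDUD: Ā=224.8389, payoff=0.0000, prob=0.029778
DDUUD: Ā=133.3625, payoff=7.4611, prob=0.032486
UDUUD: Ā=207.2743, payoff=11.5961, prob=0.029778
DUUUD: Ā=193.6583, payoff=25.2121, prob=0.029778
UUUUD: Ā=300.9869, payoff=39.1851, prob=0.027297
DDDDU: Ā=94.0535, payoff=0.0000, prob=0.035439
UDDDU: Ā=146.1795, payoff=0.0000, prob=0.032486
DUDDU: Ā=132.5635, payoff=8.2601, prob=0.032486
UUDDU: Ā=206.0324, payoff=12.8380, prob=0.029778
DDUDU: Ā=121.2622, payoff=19.5614, prob=0.032486
UDUDU: Ā=188.4678, payoff=30.4026, prob=0.029778
DUUDU: Ā=174.8518, payoff=44.0186, prob=0.029778
UUUDU: Ā=271.7576, payoff=68.4144, prob=0.027297
DDDUU: Ā=111.8822, payoff=28.9414, prob=0.032486
UDDUU: Ā=173.8892, payoff=44.9812, prob=0.029778
DUDUU: Ā=160.2732, payoff=58.5972, prob=0.029778
UUDUU: Ā=249.0992, payoff=91.0728, prob=0.027297
DDUUU: Ā=148.9719, payoff=69.8985, prob=0.029778
UDUUU: Ā=231.5346, payoff=108.6375, prob=0.027297
DUUUU: Ā=217.9186, payoff=122.2535, prob=0.027297
UUUUU: Ā=338.6928, payoff=190.0084, prob=0.025022
Price = Σ prob·payoff / R^5 = 27.426894 / 1.276282 = 21.4897

price = 21.4897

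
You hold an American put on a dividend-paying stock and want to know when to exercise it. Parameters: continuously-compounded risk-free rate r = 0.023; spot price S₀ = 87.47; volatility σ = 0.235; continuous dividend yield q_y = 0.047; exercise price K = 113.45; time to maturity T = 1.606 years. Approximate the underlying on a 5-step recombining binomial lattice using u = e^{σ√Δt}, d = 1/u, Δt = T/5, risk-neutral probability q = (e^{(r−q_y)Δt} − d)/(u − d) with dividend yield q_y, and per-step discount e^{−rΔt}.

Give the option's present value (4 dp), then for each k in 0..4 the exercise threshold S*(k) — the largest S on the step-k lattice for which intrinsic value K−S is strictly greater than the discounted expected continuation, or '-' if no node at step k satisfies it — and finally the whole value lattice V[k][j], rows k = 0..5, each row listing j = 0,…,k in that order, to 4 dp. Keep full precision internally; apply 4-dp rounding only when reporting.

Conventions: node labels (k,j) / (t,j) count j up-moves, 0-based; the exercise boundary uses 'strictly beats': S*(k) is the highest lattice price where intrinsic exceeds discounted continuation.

params: Δt=0.32120 u=1.14246 d=0.87530 q=0.43801 e^(-rΔt)=0.99264
t_5 payoffs: 68.5081 54.7910 36.8872 13.5189 0.0000 0.0000
t_4: node(4,0) S=51.3444 payoff=62.1056 vs cont=62.0399 → 62.1056 [stop]  node(4,1) S=67.0156 payoff=46.4344 vs cont=46.6034 → 46.6034 [wait]  node(4,2) S=87.4700 payoff=25.9800 vs cont=26.4555 → 26.4555 [wait]  node(4,3) S=114.1674 payoff=0.0000 vs cont=7.5416 → 7.5416 [wait]  node(4,4) S=149.0134 payoff=0.0000 vs cont=0.0000 → 0.0000 [wait]  ⇒ S*(4)=51.3444
t_3: node(3,0) S=58.6590 payoff=54.7910 vs cont=54.9084 → 54.9084 [wait]  node(3,1) S=76.5628 payoff=36.8872 vs cont=37.5004 → 37.5004 [wait]  node(3,2) S=99.9311 payoff=13.5189 vs cont=18.0373 → 18.0373 [wait]  node(3,3) S=130.4319 payoff=0.0000 vs cont=4.2071 → 4.2071 [wait]  ⇒ S*(3)=-
t_2: node(2,0) S=67.0156 payoff=46.4344 vs cont=46.9355 → 46.9355 [wait]  node(2,1) S=87.4700 payoff=25.9800 vs cont=28.7621 → 28.7621 [wait]  node(2,2) S=114.1674 payoff=0.0000 vs cont=11.8914 → 11.8914 [wait]  ⇒ S*(2)=-
t_1: node(1,0) S=76.5628 payoff=36.8872 vs cont=38.6885 → 38.6885 [wait]  node(1,1) S=99.9311 payoff=13.5189 vs cont=21.2153 → 21.2153 [wait]  ⇒ S*(1)=-
t_0: node(0,0) S=87.4700 payoff=25.9800 vs cont=30.8067 → 30.8067 [wait]  ⇒ S*(0)=-

price = 30.8067
boundary = - - - - 51.3444
tree:
30.8067
38.6885 21.2153
46.9355 28.7621 11.8914
54.9084 37.5004 18.0373 4.2071
62.1056 46.6034 26.4555 7.5416 0.0000
68.5081 54.7910 36.8872 13.5189 0.0000 0.0000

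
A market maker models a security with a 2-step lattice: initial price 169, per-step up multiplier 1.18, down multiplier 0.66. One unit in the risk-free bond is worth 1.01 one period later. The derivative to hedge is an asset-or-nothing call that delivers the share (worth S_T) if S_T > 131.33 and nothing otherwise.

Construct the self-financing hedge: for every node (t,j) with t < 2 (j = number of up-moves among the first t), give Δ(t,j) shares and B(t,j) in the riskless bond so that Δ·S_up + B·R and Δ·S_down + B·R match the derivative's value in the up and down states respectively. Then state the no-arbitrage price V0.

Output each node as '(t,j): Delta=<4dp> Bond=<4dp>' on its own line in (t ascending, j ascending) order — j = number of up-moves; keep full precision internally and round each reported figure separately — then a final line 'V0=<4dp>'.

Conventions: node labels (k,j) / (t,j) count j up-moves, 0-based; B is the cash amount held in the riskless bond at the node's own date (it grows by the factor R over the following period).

Since d<R<u, set p* = (R−d)/(u−d) = 0.6731; price each node as the discounted p*-expectation of its children.
Expiry values: V(2,0)=0.0000, V(2,1)=131.6172, V(2,2)=235.3156
Node (1,0) S=111.5400: V=(p*·131.6172+(1−p*)·0.0000)/1.01=87.7114; Δ=(131.6172−0.0000)/(131.6172−73.6164)=2.2692; B=V−Δ·S=-165.3986
Node (1,1) S=199.4200: V=(p*·235.3156+(1−p*)·131.6172)/1.01=199.4200; Δ=(235.3156−131.6172)/(235.3156−131.6172)=1.0000; B=V−Δ·S=0.0000
Node (0,0) S=169.0000: V=(p*·199.4200+(1−p*)·87.7114)/1.01=161.2870; Δ=(199.4200−87.7114)/(199.4200−111.5400)=1.2711; B=V−Δ·S=-53.5373
Sanity check at the root: Δ(0,0)·S0 + B(0,0) reproduces V0 = 161.2870.

(0,0): Delta=1.2711 Bond=-53.5373
(1,0): Delta=2.2692 Bond=-165.3986
(1,1): Delta=1.0000 Bond=0.0000
V0=161.2870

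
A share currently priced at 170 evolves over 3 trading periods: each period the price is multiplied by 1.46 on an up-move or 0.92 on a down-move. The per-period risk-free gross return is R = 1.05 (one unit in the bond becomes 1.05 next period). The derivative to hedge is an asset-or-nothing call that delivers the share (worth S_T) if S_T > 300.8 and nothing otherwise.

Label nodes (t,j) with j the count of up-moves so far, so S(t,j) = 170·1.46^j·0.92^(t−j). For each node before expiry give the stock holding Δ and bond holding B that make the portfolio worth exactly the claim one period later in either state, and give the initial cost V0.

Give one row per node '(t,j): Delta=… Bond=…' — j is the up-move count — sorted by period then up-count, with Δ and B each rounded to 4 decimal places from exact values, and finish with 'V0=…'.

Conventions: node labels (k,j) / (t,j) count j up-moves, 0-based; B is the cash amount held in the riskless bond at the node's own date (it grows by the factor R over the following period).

No-arbitrage ⇒ martingale measure with p* = (R−d)/(u−d) = 0.2407.
Terminal payoffs: V(3,0)=0.0000, V(3,1)=0.0000, V(3,2)=333.3822, V(3,3)=529.0631
(2,0): S=143.8880. Δ = (V_up−V_dn)/(S_up−S_dn) = (0.0000−0.0000)/(210.0765−132.3770) = 0.0000. V = [p*·0.0000 + (1−p*)·0.0000]/1.05 = 0.0000. B = V − Δ·S = 0.0000.
(2,1): S=228.3440. Δ = (V_up−V_dn)/(S_up−S_dn) = (333.3822−0.0000)/(333.3822−210.0765) = 2.7037. V = [p*·333.3822 + (1−p*)·0.0000]/1.05 = 76.4368. B = V − Δ·S = -540.9377.
(2,2): S=362.3720. Δ = (V_up−V_dn)/(S_up−S_dn) = (529.0631−333.3822)/(529.0631−333.3822) = 1.0000. V = [p*·529.0631 + (1−p*)·333.3822]/1.05 = 362.3720. B = V − Δ·S = 0.0000.
(1,0): S=156.4000. Δ = (V_up−V_dn)/(S_up−S_dn) = (76.4368−0.0000)/(228.3440−143.8880) = 0.9050. V = [p*·76.4368 + (1−p*)·0.0000]/1.05 = 17.5252. B = V − Δ·S = -124.0245.
(1,1): S=248.2000. Δ = (V_up−V_dn)/(S_up−S_dn) = (362.3720−76.4368)/(362.3720−228.3440) = 2.1334. V = [p*·362.3720 + (1−p*)·76.4368]/1.05 = 138.3553. B = V − Δ·S = -391.1542.
(0,0): S=170.0000. Δ = (V_up−V_dn)/(S_up−S_dn) = (138.3553−17.5252)/(248.2000−156.4000) = 1.3162. V = [p*·138.3553 + (1−p*)·17.5252]/1.05 = 44.3942. B = V − Δ·S = -179.3653.
Check: Δ(0,0)·S0 + B(0,0) = 44.3942 = V0.

(0,0): Delta=1.3162 Bond=-179.3653
(1,0): Delta=0.9050 Bond=-124.0245
(1,1): Delta=2.1334 Bond=-391.1542
(2,0): Delta=0.0000 Bond=0.0000
(2,1): Delta=2.7037 Bond=-540.9377
(2,2): Delta=1.0000 Bond=0.0000
V0=44.3942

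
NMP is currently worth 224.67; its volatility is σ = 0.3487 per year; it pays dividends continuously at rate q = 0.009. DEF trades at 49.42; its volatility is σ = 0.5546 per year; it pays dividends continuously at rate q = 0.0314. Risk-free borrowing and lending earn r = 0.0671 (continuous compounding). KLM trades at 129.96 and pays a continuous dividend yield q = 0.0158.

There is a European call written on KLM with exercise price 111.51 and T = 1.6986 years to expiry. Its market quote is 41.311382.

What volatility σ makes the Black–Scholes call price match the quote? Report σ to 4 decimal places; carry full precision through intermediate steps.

At σ = 0.4432 the Black–Scholes value reproduces the quote:
σ√T = 0.4432·√1.6986 = 0.577624
d₁ = (ln(S/K) + (r−q+σ²/2)T) / (σ√T) = (ln(129.96/111.51) + (0.0671−0.0158+0.4432²/2)·1.6986) / 0.577624 = (0.153112 + 0.253963) / 0.577624 = 0.704741
d₂ = d₁ − σ√T = 0.704741 − 0.577624 = 0.127117
e^{−rT} = 0.892279
e^{−qT} = 0.973519
N(d₁) = 0.759514,  N(d₂) = 0.550576
V = S·e^{−qT}·N(d₁) − K·e^{−rT}·N(d₂) = 96.092638 − 54.781255 = 41.311382 (the quoted price), and the Black–Scholes price is strictly increasing in σ, so σ is unique

sigma = 0.4432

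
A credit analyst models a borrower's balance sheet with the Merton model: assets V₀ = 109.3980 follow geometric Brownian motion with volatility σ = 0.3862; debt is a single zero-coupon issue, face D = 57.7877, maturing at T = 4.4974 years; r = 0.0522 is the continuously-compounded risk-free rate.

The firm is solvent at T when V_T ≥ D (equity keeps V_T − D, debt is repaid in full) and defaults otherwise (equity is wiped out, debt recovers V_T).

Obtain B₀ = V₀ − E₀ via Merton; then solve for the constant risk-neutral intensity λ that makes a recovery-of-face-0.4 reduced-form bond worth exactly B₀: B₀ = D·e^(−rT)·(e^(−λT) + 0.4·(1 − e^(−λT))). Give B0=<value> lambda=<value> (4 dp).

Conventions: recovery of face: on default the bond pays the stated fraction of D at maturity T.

Work the structural quantities from V₀ = 109.3980 against face 57.7877:
d₁ = [ln(V₀/D) + (r + σ²/2)T] / (σ√T)
   = [ln(109.3980/57.7877) + (0.0522 + 0.5·0.3862²)·4.4974] / (0.3862·√4.4974)
   = [0.638217 + 0.570159] / 0.819017 = 1.475397
d₂ = d₁ − σ√T = 1.475397 − 0.819017 = 0.656380
N(d₁) = 0.929947,  N(d₂) = 0.744210,  e^(−rT) = 0.790757
E₀ = V₀·N(d₁) − D·e^(−rT)·N(d₂)
   = 109.3980·0.929947 − 57.7877·0.790757·0.744210 = 67.726895
B₀ = V₀ − E₀ = 109.3980 − 67.726895 = 41.671105
e^(−λT) = (B₀·e^(rT)/D − 0.4)/(1 − 0.4) = (41.6711·1.264611/57.7877 − 0.4)/0.6 = 0.85319876
λ = −ln(0.85319876)/4.4974 = 0.035301

B0=41.6711 lambda=0.0353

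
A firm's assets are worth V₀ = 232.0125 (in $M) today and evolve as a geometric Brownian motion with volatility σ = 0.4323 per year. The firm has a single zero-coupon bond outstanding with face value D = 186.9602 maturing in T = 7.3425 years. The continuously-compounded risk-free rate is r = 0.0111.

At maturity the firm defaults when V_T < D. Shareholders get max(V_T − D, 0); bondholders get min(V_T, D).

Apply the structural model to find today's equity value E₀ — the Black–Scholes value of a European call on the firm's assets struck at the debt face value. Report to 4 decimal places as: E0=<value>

E0=121.7145

Work the structural quantities from V₀ = 232.0125 against face 186.9602:
d₁ = [ln(V₀/D) + (r + σ²/2)T] / (σ√T)
   = [ln(232.0125/186.9602) + (0.0111 + 0.5·0.4323²)·7.3425] / (0.4323·√7.3425)
   = [0.215895 + 0.767597] / 1.171405 = 0.839583
d₂ = d₁ − σ√T = 0.839583 − 1.171405 = -0.331822
N(d₁) = 0.799429,  N(d₂) = 0.370012,  e^(−rT) = 0.921731
E₀ = V₀·N(d₁) − D·e^(−rT)·N(d₂)
   = 232.0125·0.799429 − 186.9602·0.921731·0.370012 = 121.714477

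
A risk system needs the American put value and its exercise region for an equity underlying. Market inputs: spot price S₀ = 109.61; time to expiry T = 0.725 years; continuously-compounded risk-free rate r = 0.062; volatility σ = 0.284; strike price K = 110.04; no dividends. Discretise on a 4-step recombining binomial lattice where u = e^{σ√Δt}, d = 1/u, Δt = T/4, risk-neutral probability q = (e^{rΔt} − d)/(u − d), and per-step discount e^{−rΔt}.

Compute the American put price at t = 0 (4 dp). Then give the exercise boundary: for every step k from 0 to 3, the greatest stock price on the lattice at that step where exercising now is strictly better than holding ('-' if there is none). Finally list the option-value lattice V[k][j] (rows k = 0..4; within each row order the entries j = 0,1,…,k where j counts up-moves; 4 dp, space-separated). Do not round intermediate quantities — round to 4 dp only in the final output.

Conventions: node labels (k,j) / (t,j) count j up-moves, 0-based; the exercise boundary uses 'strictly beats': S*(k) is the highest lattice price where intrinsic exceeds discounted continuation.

price = 8.5739
boundary = - - 86.0657 97.1271
tree:
8.5739
14.6704 3.0529
23.9743 6.2795 0.0983
33.7759 12.9129 0.2056 0.0000
42.4612 23.9743 0.4300 0.0000 0.0000

Δt=0.18125  u=1.12852  d=0.88611  q=0.51643  discount=0.98883
step 4 (expiry): payoffs max(K−S,0) = 42.4612 23.9743 0.4300 0.0000 0.0000
step 3: (k=3,j=0): S=76.2641, K−S=33.7759, hold=32.5462 ⇒ V=33.7759 exercise | (k=3,j=1): S=97.1271, K−S=12.9129, hold=11.6833 ⇒ V=12.9129 exercise | (k=3,j=2): S=123.6973, K−S=0.0000, hold=0.2056 ⇒ V=0.2056 continue | (k=3,j=3): S=157.5361, K−S=0.0000, hold=0.0000 ⇒ V=0.0000 continue  boundary S*=97.1271
step 2: (k=2,j=0): S=86.0657, K−S=23.9743, hold=22.7446 ⇒ V=23.9743 exercise | (k=2,j=1): S=109.6100, K−S=0.4300, hold=6.2795 ⇒ V=6.2795 continue | (k=2,j=2): S=139.5951, K−S=0.0000, hold=0.0983 ⇒ V=0.0983 continue  boundary S*=86.0657
step 1: (k=1,j=0): S=97.1271, K−S=12.9129, hold=14.6704 ⇒ V=14.6704 continue | (k=1,j=1): S=123.6973, K−S=0.0000, hold=3.0529 ⇒ V=3.0529 continue  boundary S*=-
step 0: (k=0,j=0): S=109.6100, K−S=0.4300, hold=8.5739 ⇒ V=8.5739 continue  boundary S*=-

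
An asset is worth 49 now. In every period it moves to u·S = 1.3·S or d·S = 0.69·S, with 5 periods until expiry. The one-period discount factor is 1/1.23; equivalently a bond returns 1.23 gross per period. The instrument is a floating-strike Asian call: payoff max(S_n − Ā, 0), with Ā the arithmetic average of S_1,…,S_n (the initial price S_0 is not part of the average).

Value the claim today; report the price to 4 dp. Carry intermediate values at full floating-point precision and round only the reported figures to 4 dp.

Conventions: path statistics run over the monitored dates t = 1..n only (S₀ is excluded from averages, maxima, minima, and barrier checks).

price = 15.4677

Set p* = 0.8852 (from d < R < u); the path-dependent value is the discounted p*-expectation over all price paths.
Enumerate all 2^5 = 32 price paths (U = up ×1.3, D = down ×0.69); each path with k up-moves has probability p*^k·(1−p*)^(5−k).
DDDDD: Ā=18.4013, payoff=0.0000, prob=0.000020
UDDDD: Ā=34.6691, payoff=0.0000, prob=0.000154
DUDDD: Ā=28.6911, payoff=0.0000, prob=0.000154
UUDDD: Ā=54.0557, payoff=0.0000, prob=0.001184
DDUDD: Ā=24.5663, payoff=0.0000, prob=0.000154
UDUDD: Ā=46.2843, payoff=0.0000, prob=0.001184
DUUDD: Ā=40.3063, payoff=0.0000, prob=0.001184
UUUDD: Ā=75.9394, payoff=0.0000, prob=0.009135
DDDUD: Ā=21.7202, payoff=0.0000, prob=0.000154
UDDUD: Ā=40.9220, payoff=0.0000, prob=0.001184
DUDUD: Ā=34.9440, payoff=0.0000, prob=0.001184
UUDUD: Ā=65.8366, payoff=0.0000, prob=0.009135
DDUUD: Ā=30.8192, payoff=0.0000, prob=0.001184
UDUUD: Ā=58.0652, payoff=0.0000, prob=0.009135
DUUUD: Ā=52.0872, payoff=0.0000, prob=0.009135
UUUUD: Ā=98.1353, payoff=0.0000, prob=0.070473
DDDDU: Ā=19.7563, payoff=0.0000, prob=0.000154
UDDDU: Ā=37.2221, payoff=0.0000, prob=0.001184
DUDDU: Ā=31.2441, payoff=0.0000, prob=0.001184
UUDDU: Ā=58.8657, payoff=0.0000, prob=0.009135
DDUDU: Ā=27.1193, payoff=0.0846, prob=0.001184
UDUDU: Ā=51.0943, payoff=0.1593, prob=0.009135
DUUDU: Ā=45.1163, payoff=6.1373, prob=0.009135
UUUDU: Ā=85.0017, payoff=11.5631, prob=0.070473
DDDUU: Ā=24.2731, payoff=2.9307, prob=0.001184
UDDUU: Ā=45.7320, payoff=5.5216, prob=0.009135
DUDUU: Ā=39.7540, payoff=11.4996, prob=0.009135
UUDUU: Ā=74.8988, payoff=21.6659, prob=0.070473
DDUUU: Ā=35.6292, payoff=15.6244, prob=0.009135
UDUUU: Ā=67.1274, payoff=29.4373, prob=0.070473
DUUUU: Ā=61.1494, payoff=35.4153, prob=0.070473
UUUUU: Ā=115.2091, payoff=66.7245, prob=0.543650
Price = Σ prob·payoff / R^5 = 43.546226 / 2.815306 = 15.4677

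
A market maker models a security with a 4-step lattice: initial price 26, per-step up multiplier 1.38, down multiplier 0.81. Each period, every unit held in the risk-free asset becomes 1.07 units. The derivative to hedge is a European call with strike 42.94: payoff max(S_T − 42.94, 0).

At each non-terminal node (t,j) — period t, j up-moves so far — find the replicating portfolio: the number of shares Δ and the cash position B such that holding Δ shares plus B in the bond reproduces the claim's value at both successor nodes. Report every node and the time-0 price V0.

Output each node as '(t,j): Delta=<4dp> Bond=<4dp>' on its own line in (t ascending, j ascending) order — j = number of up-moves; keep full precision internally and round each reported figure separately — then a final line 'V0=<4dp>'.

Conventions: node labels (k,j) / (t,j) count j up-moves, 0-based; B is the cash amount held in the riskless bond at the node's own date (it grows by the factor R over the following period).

Under the risk-neutral measure, an up-move has probability p* = (R−d)/(u−d) = 0.4561 and values discount at R = 1.07.
Expiry values: V(4,0)=0.0000, V(4,1)=0.0000, V(4,2)=0.0000, V(4,3)=12.4072, V(4,4)=51.3552
  t=3,j=0: stock 13.8175 → up 19.0681 (V=0.0000), down 11.1921 (V=0.0000). Price 0.0000; hedge Δ=0.0000, bond B=0.0000.
  t=3,j=1: stock 23.5409 → up 32.4864 (V=0.0000), down 19.0681 (V=0.0000). Price 0.0000; hedge Δ=0.0000, bond B=0.0000.
  t=3,j=2: stock 40.1067 → up 55.3472 (V=12.4072), down 32.4864 (V=0.0000). Price 5.2892; hedge Δ=0.5427, bond B=-16.4778.
  t=3,j=3: stock 68.3299 → up 94.2952 (V=51.3552), down 55.3472 (V=12.4072). Price 28.1990; hedge Δ=1.0000, bond B=-40.1308.
  t=2,j=0: stock 17.0586 → up 23.5409 (V=0.0000), down 13.8175 (V=0.0000). Price 0.0000; hedge Δ=0.0000, bond B=0.0000.
  t=2,j=1: stock 29.0628 → up 40.1067 (V=5.2892), down 23.5409 (V=0.0000). Price 2.2548; hedge Δ=0.3193, bond B=-7.0245.
  t=2,j=2: stock 49.5144 → up 68.3299 (V=28.1990), down 40.1067 (V=5.2892). Price 14.7096; hedge Δ=0.8117, bond B=-25.4831.
  t=1,j=0: stock 21.0600 → up 29.0628 (V=2.2548), down 17.0586 (V=0.0000). Price 0.9612; hedge Δ=0.1878, bond B=-2.9945.
  t=1,j=1: stock 35.8800 → up 49.5144 (V=14.7096), down 29.0628 (V=2.2548). Price 7.4168; hedge Δ=0.6090, bond B=-14.4338.
  t=0,j=0: stock 26.0000 → up 35.8800 (V=7.4168), down 21.0600 (V=0.9612). Price 3.6503; hedge Δ=0.4356, bond B=-7.6752.
Check: Δ(0,0)·S0 + B(0,0) = 3.6503 = V0.

(0,0): Delta=0.4356 Bond=-7.6752
(1,0): Delta=0.1878 Bond=-2.9945
(1,1): Delta=0.6090 Bond=-14.4338
(2,0): Delta=0.0000 Bond=0.0000
(2,1): Delta=0.3193 Bond=-7.0245
(2,2): Delta=0.8117 Bond=-25.4831
(3,0): Delta=0.0000 Bond=0.0000
(3,1): Delta=0.0000 Bond=0.0000
(3,2): Delta=0.5427 Bond=-16.4778
(3,3): Delta=1.0000 Bond=-40.1308
V0=3.6503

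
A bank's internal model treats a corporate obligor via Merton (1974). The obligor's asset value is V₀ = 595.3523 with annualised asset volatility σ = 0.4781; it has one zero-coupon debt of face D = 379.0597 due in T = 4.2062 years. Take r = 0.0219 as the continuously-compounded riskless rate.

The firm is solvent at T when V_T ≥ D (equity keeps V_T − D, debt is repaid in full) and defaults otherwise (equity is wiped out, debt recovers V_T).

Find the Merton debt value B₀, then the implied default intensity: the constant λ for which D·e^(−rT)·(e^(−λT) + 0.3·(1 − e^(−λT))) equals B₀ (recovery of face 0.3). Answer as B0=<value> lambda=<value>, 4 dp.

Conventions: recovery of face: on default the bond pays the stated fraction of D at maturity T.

B0=269.8545 lambda=0.0894

With assets at 595.3523 and a single debt payment of 379.0597 at 4.2062 years:
d₁ = [ln(V₀/D) + (r + σ²/2)T] / (σ√T)
   = [ln(595.3523/379.0597) + (0.0219 + 0.5·0.4781²)·4.2062] / (0.4781·√4.2062)
   = [0.451460 + 0.572842] / 0.980536 = 1.044634
d₂ = d₁ − σ√T = 1.044634 − 0.980536 = 0.064097
N(d₁) = 0.851904,  N(d₂) = 0.525554,  e^(−rT) = 0.912000
E₀ = V₀·N(d₁) − D·e^(−rT)·N(d₂)
   = 595.3523·0.851904 − 379.0597·0.912000·0.525554 = 325.497827
B₀ = V₀ − E₀ = 595.3523 − 325.497827 = 269.854473
e^(−λT) = (B₀·e^(rT)/D − 0.3)/(1 − 0.3) = (269.8545·1.096492/379.0597 − 0.3)/0.7 = 0.68656855
λ = −ln(0.68656855)/4.2062 = 0.089404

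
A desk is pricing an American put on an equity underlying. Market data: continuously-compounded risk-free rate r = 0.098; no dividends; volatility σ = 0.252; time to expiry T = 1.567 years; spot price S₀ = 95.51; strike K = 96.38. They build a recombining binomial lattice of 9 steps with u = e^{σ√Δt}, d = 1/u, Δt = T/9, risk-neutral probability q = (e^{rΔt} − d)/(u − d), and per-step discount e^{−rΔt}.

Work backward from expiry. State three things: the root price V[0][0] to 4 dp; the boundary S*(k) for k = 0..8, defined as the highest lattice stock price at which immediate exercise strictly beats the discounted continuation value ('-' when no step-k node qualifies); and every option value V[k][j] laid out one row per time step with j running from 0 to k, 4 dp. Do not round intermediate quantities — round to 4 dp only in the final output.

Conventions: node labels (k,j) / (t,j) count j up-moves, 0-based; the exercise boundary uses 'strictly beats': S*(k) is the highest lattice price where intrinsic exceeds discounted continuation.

price = 7.6994
boundary = - - 77.3955 69.6705 77.3955 69.6705 77.3955 69.6705 77.3955
tree:
7.6994
12.2588 4.2884
18.9845 7.2551 2.0465
26.7095 11.9295 3.7383 0.7557
33.6634 18.9845 6.6521 1.5218 0.1659
39.9232 26.7095 11.4624 3.0077 0.3796 0.0000
45.5583 33.6634 18.9845 5.7966 0.8685 0.0000 0.0000
50.6308 39.9232 26.7095 10.7800 1.9872 0.0000 0.0000 0.0000
55.1971 45.5583 33.6634 18.9845 4.5467 0.0000 0.0000 0.0000 0.0000
59.3077 50.6308 39.9232 26.7095 10.4030 0.0000 0.0000 0.0000 0.0000 0.0000

params: Δt=0.17411 u=1.11088 d=0.90019 q=0.55542 e^(-rΔt)=0.98308
t_9 payoffs: 59.3077 50.6308 39.9232 26.7095 10.4030 0.0000 0.0000 0.0000 0.0000 0.0000
t_8: node(8,0) S=41.1829 payoff=55.1971 vs cont=53.5666 → 55.1971 [stop]  node(8,1) S=50.8217 payoff=45.5583 vs cont=43.9277 → 45.5583 [stop]  node(8,2) S=62.7166 payoff=33.6634 vs cont=32.0328 → 33.6634 [stop]  node(8,3) S=77.3955 payoff=18.9845 vs cont=17.3539 → 18.9845 [stop]  node(8,4) S=95.5100 payoff=0.8700 vs cont=4.5467 → 4.5467 [wait]  node(8,5) S=117.8642 payoff=0.0000 vs cont=0.0000 → 0.0000 [wait]  node(8,6) S=145.4504 payoff=0.0000 vs cont=0.0000 → 0.0000 [wait]  node(8,7) S=179.4932 payoff=0.0000 vs cont=0.0000 → 0.0000 [wait]  node(8,8) S=221.5038 payoff=0.0000 vs cont=0.0000 → 0.0000 [wait]  ⇒ S*(8)=77.3955
t_7: node(7,0) S=45.7492 payoff=50.6308 vs cont=49.0003 → 50.6308 [stop]  node(7,1) S=56.4568 payoff=39.9232 vs cont=38.2926 → 39.9232 [stop]  node(7,2) S=69.6705 payoff=26.7095 vs cont=25.0789 → 26.7095 [stop]  node(7,3) S=85.9770 payoff=10.4030 vs cont=10.7800 → 10.7800 [wait]  node(7,4) S=106.1000 payoff=0.0000 vs cont=1.9872 → 1.9872 [wait]  node(7,5) S=130.9328 payoff=0.0000 vs cont=0.0000 → 0.0000 [wait]  node(7,6) S=161.5777 payoff=0.0000 vs cont=0.0000 → 0.0000 [wait]  node(7,7) S=199.3952 payoff=0.0000 vs cont=0.0000 → 0.0000 [wait]  ⇒ S*(7)=69.6705
t_6: node(6,0) S=50.8217 payoff=45.5583 vs cont=43.9277 → 45.5583 [stop]  node(6,1) S=62.7166 payoff=33.6634 vs cont=32.0328 → 33.6634 [stop]  node(6,2) S=77.3955 payoff=18.9845 vs cont=17.5598 → 18.9845 [stop]  node(6,3) S=95.5100 payoff=0.8700 vs cont=5.7966 → 5.7966 [wait]  node(6,4) S=117.8642 payoff=0.0000 vs cont=0.8685 → 0.8685 [wait]  node(6,5) S=145.4504 payoff=0.0000 vs cont=0.0000 → 0.0000 [wait]  node(6,6) S=179.4932 payoff=0.0000 vs cont=0.0000 → 0.0000 [wait]  ⇒ S*(6)=77.3955
t_5: node(5,0) S=56.4568 payoff=39.9232 vs cont=38.2926 → 39.9232 [stop]  node(5,1) S=69.6705 payoff=26.7095 vs cont=25.0789 → 26.7095 [stop]  node(5,2) S=85.9770 payoff=10.4030 vs cont=11.4624 → 11.4624 [wait]  node(5,3) S=106.1000 payoff=0.0000 vs cont=3.0077 → 3.0077 [wait]  node(5,4) S=130.9328 payoff=0.0000 vs cont=0.3796 → 0.3796 [wait]  node(5,5) S=161.5777 payoff=0.0000 vs cont=0.0000 → 0.0000 [wait]  ⇒ S*(5)=69.6705
t_4: node(4,0) S=62.7166 payoff=33.6634 vs cont=32.0328 → 33.6634 [stop]  node(4,1) S=77.3955 payoff=18.9845 vs cont=17.9324 → 18.9845 [stop]  node(4,2) S=95.5100 payoff=0.8700 vs cont=6.6521 → 6.6521 [wait]  node(4,3) S=117.8642 payoff=0.0000 vs cont=1.5218 → 1.5218 [wait]  node(4,4) S=145.4504 payoff=0.0000 vs cont=0.1659 → 0.1659 [wait]  ⇒ S*(4)=77.3955
t_3: node(3,0) S=69.6705 payoff=26.7095 vs cont=25.0789 → 26.7095 [stop]  node(3,1) S=85.9770 payoff=10.4030 vs cont=11.9295 → 11.9295 [wait]  node(3,2) S=106.1000 payoff=0.0000 vs cont=3.7383 → 3.7383 [wait]  node(3,3) S=130.9328 payoff=0.0000 vs cont=0.7557 → 0.7557 [wait]  ⇒ S*(3)=69.6705
t_2: node(2,0) S=77.3955 payoff=18.9845 vs cont=18.1874 → 18.9845 [stop]  node(2,1) S=95.5100 payoff=0.8700 vs cont=7.2551 → 7.2551 [wait]  node(2,2) S=117.8642 payoff=0.0000 vs cont=2.0465 → 2.0465 [wait]  ⇒ S*(2)=77.3955
t_1: node(1,0) S=85.9770 payoff=10.4030 vs cont=12.2588 → 12.2588 [wait]  node(1,1) S=106.1000 payoff=0.0000 vs cont=4.2884 → 4.2884 [wait]  ⇒ S*(1)=-
t_0: node(0,0) S=95.5100 payoff=0.8700 vs cont=7.6994 → 7.6994 [wait]  ⇒ S*(0)=-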